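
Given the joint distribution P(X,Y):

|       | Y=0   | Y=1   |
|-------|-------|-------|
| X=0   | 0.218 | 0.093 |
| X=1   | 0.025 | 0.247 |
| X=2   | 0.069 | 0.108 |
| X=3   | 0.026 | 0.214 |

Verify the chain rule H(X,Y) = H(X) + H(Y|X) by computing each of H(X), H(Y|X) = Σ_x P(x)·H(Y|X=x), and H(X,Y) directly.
H(X) = 1.9713 bits, H(Y|X) = 0.6837 bits, H(X,Y) = 2.6549 bits

Marginal of X (row sums):
  P(X=0) = 0.218 + 0.093 = 0.311
  P(X=1) = 0.025 + 0.247 = 0.272
  P(X=2) = 0.069 + 0.108 = 0.177
  P(X=3) = 0.026 + 0.214 = 0.240
H(X) = -[0.311·log₂(0.311) + 0.272·log₂(0.272) + 0.177·log₂(0.177) + 0.240·log₂(0.240)]
  = 0.524039 + 0.510903 + 0.442178 + 0.494134 = 1.9713 bits

H(Y|X) = Σ_x P(x)·H(Y|X=x):
  X=0: P(X=0) = 0.311, P(Y|X=0) = (218/311, 93/311) → H(Y|X=0) = 0.880109
  X=1: P(X=1) = 0.272, P(Y|X=1) = (25/272, 247/272) → H(Y|X=1) = 0.442819
  X=2: P(X=2) = 0.177, P(Y|X=2) = (23/59, 36/59) → H(Y|X=2) = 0.964690
  X=3: P(X=3) = 0.240, P(Y|X=3) = (13/120, 107/120) → H(Y|X=3) = 0.494868
H(Y|X) = 0.311·0.880109 + 0.272·0.442819 + 0.177·0.964690 + 0.240·0.494868 = 0.6837 bits

H(X,Y) = -Σ_{x,y} P(x,y) log₂ P(x,y). Per-cell terms -P(x,y)·log₂P(x,y):
  X=0: 0.479077, 0.318676
  X=1: 0.133048, 0.498302
  X=2: 0.266151, 0.346777
  X=3: 0.136899, 0.476004
Sum of the 8 terms: H(X,Y) = 2.6549 bits

Chain rule check:
  H(X) + H(Y|X) = 1.9713 + 0.6837 = 2.6550 bits
  H(X,Y) = 2.6549 bits
✓ Chain rule verified (Δ = 0.0001 is 4-dp rounding noise: each of the three values was rounded independently).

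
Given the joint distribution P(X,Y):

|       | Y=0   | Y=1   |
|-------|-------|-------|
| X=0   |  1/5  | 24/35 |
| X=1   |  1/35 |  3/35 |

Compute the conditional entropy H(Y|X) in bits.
0.7753 bits

H(Y|X) = H(X,Y) - H(X)

H(X,Y) = -Σ_{x,y} P(x,y) log₂ P(x,y). Per-cell terms -P(x,y)·log₂P(x,y):
  X=0: 0.4644, 0.3732
  X=1: 0.1466, 0.3038
Sum of the 4 terms: H(X,Y) = 1.2880 bits

Marginal of X (row sums):
  P(X=0) = 1/5 + 24/35 = 31/35
  P(X=1) = 1/35 + 3/35 = 4/35
H(X) = -[(31/35)·log₂(31/35) + (4/35)·log₂(4/35)]
  = 0.1551 + 0.3576 = 0.5127 bits

H(Y|X) = H(X,Y) - H(X) = 1.2880 - 0.5127 = 0.7753 bits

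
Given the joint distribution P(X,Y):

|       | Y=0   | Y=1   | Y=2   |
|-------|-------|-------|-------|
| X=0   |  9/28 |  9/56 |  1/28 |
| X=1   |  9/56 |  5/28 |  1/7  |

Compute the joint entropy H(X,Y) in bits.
2.3906 bits

H(X,Y) = -Σ_{x,y} P(x,y) log₂ P(x,y). Per-cell terms -P(x,y)·log₂P(x,y):
  X=0: 0.52632, 0.42387, 0.17169
  X=1: 0.42387, 0.44383, 0.40105
Sum of the 6 terms: H(X,Y) = 2.3906 bits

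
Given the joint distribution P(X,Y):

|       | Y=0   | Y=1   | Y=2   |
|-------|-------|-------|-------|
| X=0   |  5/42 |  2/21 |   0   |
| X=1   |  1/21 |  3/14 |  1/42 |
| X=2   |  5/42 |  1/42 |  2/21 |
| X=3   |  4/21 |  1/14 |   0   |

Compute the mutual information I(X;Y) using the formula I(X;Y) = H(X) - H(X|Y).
0.3482 bits

I(X;Y) = H(X) - H(X|Y)

Marginal of X (row sums):
  P(X=0) = 5/42 + 2/21 + 0 = 3/14
  P(X=1) = 1/21 + 3/14 + 1/42 = 2/7
  P(X=2) = 5/42 + 1/42 + 2/21 = 5/21
  P(X=3) = 4/21 + 1/14 + 0 = 11/42
H(X) = -[(3/14)·log₂(3/14) + (2/7)·log₂(2/7) + (5/21)·log₂(5/21) + (11/42)·log₂(11/42)]
  = 0.47623 + 0.51639 + 0.49295 + 0.50623 = 1.9918 bits

Marginal of Y (column sums):
  P(Y=0) = 5/42 + 1/21 + 5/42 + 4/21 = 10/21
  P(Y=1) = 2/21 + 3/14 + 1/42 + 1/14 = 17/42
  P(Y=2) = 0 + 1/42 + 2/21 + 0 = 5/42
H(X|Y) = Σ_y P(y)·H(X|Y=y):
  Y=0: P(Y=0) = 10/21, P(X|Y=0) = (1/4, 1/10, 1/4, 2/5) → H(X|Y=0) = 1.86096
  Y=1: P(Y=1) = 17/42, P(X|Y=1) = (4/17, 9/17, 1/17, 3/17) → H(X|Y=1) = 1.65898
  Y=2: P(Y=2) = 5/42, P(X|Y=2) = (0, 1/5, 4/5, 0) → H(X|Y=2) = 0.72193
H(X|Y) = (10/21)·1.86096 + (17/42)·1.65898 + (5/42)·0.72193 = 1.6436 bits

I(X;Y) = H(X) - H(X|Y) = 1.9918 - 1.6436 = 0.3482 bits

Cross-check via I(X;Y) = H(X) + H(Y) - H(X,Y): computing H(Y) from the column sums and H(X,Y) from the 12 cells in the same way gives H(Y) = 1.4034 bits and H(X,Y) = 3.0470 bits, so
I(X;Y) = 1.9918 + 1.4034 - 3.0470 = 0.3482 bits ✓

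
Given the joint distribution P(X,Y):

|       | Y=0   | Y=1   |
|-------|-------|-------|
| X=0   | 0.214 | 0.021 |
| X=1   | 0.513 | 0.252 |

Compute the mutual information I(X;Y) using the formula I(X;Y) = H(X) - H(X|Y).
0.0442 bits

I(X;Y) = H(X) - H(X|Y)

Marginal of X (row sums):
  P(X=0) = 0.214 + 0.021 = 0.235
  P(X=1) = 0.513 + 0.252 = 0.765
H(X) = -[0.235·log₂(0.235) + 0.765·log₂(0.765)]
  = 0.49098 + 0.29565 = 0.78663 bits

Marginal of Y (column sums):
  P(Y=0) = 0.214 + 0.513 = 0.727
  P(Y=1) = 0.021 + 0.252 = 0.273
H(X|Y) = Σ_y P(y)·H(X|Y=y):
  Y=0: P(Y=0) = 0.727, P(X|Y=0) = (214/727, 513/727) → H(X|Y=0) = 0.87429
  Y=1: P(Y=1) = 0.273, P(X|Y=1) = (1/13, 12/13) → H(X|Y=1) = 0.39124
H(X|Y) = 0.727·0.87429 + 0.273·0.39124 = 0.74242 bits

I(X;Y) = H(X) - H(X|Y) = 0.78663 - 0.74242 = 0.0442 bits

Cross-check via I(X;Y) = H(X) + H(Y) - H(X,Y): computing H(Y) from the column sums and H(X,Y) from the 4 cells in the same way gives H(Y) = 0.84574 bits and H(X,Y) = 1.58815 bits, so
I(X;Y) = 0.78663 + 0.84574 - 1.58815 = 0.0442 bits ✓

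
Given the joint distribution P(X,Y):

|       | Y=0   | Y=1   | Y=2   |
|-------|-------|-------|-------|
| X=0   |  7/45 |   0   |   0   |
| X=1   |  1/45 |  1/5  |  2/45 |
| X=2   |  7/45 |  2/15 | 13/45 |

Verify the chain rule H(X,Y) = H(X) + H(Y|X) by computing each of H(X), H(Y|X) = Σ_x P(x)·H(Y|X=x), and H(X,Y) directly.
H(X) = 1.3834 bits, H(Y|X) = 1.1430 bits, H(X,Y) = 2.5263 bits

Marginal of X (row sums):
  P(X=0) = 7/45 + 0 + 0 = 7/45
  P(X=1) = 1/45 + 1/5 + 2/45 = 4/15
  P(X=2) = 7/45 + 2/15 + 13/45 = 26/45
H(X) = -[(7/45)·log₂(7/45) + (4/15)·log₂(4/15) + (26/45)·log₂(26/45)]
  = 0.4176 + 0.5085 + 0.4573 = 1.3834 bits

H(Y|X) = Σ_x P(x)·H(Y|X=x):
  X=0: P(X=0) = 7/45, P(Y|X=0) = (1, 0, 0) → H(Y|X=0) = 0.0000
  X=1: P(X=1) = 4/15, P(Y|X=1) = (1/12, 3/4, 1/6) → H(Y|X=1) = 1.0409
  X=2: P(X=2) = 26/45, P(Y|X=2) = (7/26, 3/13, 1/2) → H(Y|X=2) = 1.4979
H(Y|X) = (7/45)·0.0000 + (4/15)·1.0409 + (26/45)·1.4979 = 1.1430 bits

H(X,Y) = -Σ_{x,y} P(x,y) log₂ P(x,y). Per-cell terms -P(x,y)·log₂P(x,y):
  X=0: 0.4176, 0.0000, 0.0000
  X=1: 0.1220, 0.4644, 0.1996
  X=2: 0.4176, 0.3876, 0.5175
  (cells with P = 0 contribute 0)
Sum of the 9 terms: H(X,Y) = 2.5263 bits

Chain rule check:
  H(X) + H(Y|X) = 1.3834 + 1.1430 = 2.5264 bits
  H(X,Y) = 2.5263 bits
✓ Chain rule verified (Δ = 0.0001 is 4-dp rounding noise: each of the three values was rounded independently).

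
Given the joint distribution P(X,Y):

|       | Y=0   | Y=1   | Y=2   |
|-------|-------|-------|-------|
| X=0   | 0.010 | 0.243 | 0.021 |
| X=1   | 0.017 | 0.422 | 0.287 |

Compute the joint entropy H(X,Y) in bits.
1.8215 bits

H(X,Y) = -Σ_{x,y} P(x,y) log₂ P(x,y). Per-cell terms -P(x,y)·log₂P(x,y):
  X=0: 0.0664, 0.4960, 0.1170
  X=1: 0.0999, 0.5253, 0.5169
Sum of the 6 terms: H(X,Y) = 1.8215 bits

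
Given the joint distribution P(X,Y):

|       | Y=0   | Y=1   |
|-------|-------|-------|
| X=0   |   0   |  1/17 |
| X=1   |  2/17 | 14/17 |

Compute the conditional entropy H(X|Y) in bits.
0.3118 bits

H(X|Y) = H(X,Y) - H(Y)

H(X,Y) = -Σ_{x,y} P(x,y) log₂ P(x,y). Per-cell terms -P(x,y)·log₂P(x,y):
  X=0: 0.00000, 0.24044
  X=1: 0.36323, 0.23068
  (cells with P = 0 contribute 0)
Sum of the 4 terms: H(X,Y) = 0.83435 bits

Marginal of Y (column sums):
  P(Y=0) = 0 + 2/17 = 2/17
  P(Y=1) = 1/17 + 14/17 = 15/17
H(Y) = -[(2/17)·log₂(2/17) + (15/17)·log₂(15/17)]
  = 0.36323 + 0.15933 = 0.52256 bits

H(X|Y) = H(X,Y) - H(Y) = 0.83435 - 0.52256 = 0.3118 bits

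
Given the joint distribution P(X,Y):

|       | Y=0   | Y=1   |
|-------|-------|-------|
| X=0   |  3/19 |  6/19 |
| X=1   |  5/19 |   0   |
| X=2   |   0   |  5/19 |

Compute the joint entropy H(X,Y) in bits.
1.9593 bits

H(X,Y) = -Σ_{x,y} P(x,y) log₂ P(x,y). Per-cell terms -P(x,y)·log₂P(x,y):
  X=0: 0.42047, 0.52515
  X=1: 0.50684, 0.00000
  X=2: 0.00000, 0.50684
  (cells with P = 0 contribute 0)
Sum of the 6 terms: H(X,Y) = 1.9593 bits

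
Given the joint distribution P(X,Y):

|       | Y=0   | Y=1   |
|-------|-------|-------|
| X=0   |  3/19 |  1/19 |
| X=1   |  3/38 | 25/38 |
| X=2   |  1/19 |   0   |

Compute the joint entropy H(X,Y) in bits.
1.5542 bits

H(X,Y) = -Σ_{x,y} P(x,y) log₂ P(x,y). Per-cell terms -P(x,y)·log₂P(x,y):
  X=0: 0.42047, 0.22358
  X=1: 0.28918, 0.39742
  X=2: 0.22358, 0.00000
  (cells with P = 0 contribute 0)
Sum of the 6 terms: H(X,Y) = 1.5542 bits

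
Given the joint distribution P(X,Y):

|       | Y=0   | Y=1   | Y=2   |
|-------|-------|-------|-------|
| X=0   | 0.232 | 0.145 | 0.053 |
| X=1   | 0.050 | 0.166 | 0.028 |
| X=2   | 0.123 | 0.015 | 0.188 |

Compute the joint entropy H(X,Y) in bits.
2.8242 bits

H(X,Y) = -Σ_{x,y} P(x,y) log₂ P(x,y). Per-cell terms -P(x,y)·log₂P(x,y):
  X=0: 0.48901, 0.40395, 0.22461
  X=1: 0.21610, 0.43006, 0.14444
  X=2: 0.37186, 0.09088, 0.45330
Sum of the 9 terms: H(X,Y) = 2.8242 bits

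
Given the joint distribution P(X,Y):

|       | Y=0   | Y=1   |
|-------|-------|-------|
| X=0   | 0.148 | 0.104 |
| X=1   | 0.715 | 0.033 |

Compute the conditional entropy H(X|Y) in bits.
0.6797 bits

H(X|Y) = H(X,Y) - H(Y)

H(X,Y) = -Σ_{x,y} P(x,y) log₂ P(x,y). Per-cell terms -P(x,y)·log₂P(x,y):
  X=0: 0.40794, 0.33960
  X=1: 0.34605, 0.16241
Sum of the 4 terms: H(X,Y) = 1.2560 bits

Marginal of Y (column sums):
  P(Y=0) = 0.148 + 0.715 = 0.863
  P(Y=1) = 0.104 + 0.033 = 0.137
H(Y) = -[0.863·log₂(0.863) + 0.137·log₂(0.137)]
  = 0.18345 + 0.39288 = 0.5763 bits

H(X|Y) = H(X,Y) - H(Y) = 1.2560 - 0.5763 = 0.6797 bits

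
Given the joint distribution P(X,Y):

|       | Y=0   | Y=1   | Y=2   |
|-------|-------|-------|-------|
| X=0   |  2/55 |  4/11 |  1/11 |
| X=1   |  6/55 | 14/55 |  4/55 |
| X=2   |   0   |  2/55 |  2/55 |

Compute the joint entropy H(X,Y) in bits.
2.4930 bits

H(X,Y) = -Σ_{x,y} P(x,y) log₂ P(x,y). Per-cell terms -P(x,y)·log₂P(x,y):
  X=0: 0.17387, 0.53070, 0.31449
  X=1: 0.34870, 0.50247, 0.27501
  X=2: 0.00000, 0.17387, 0.17387
  (cells with P = 0 contribute 0)
Sum of the 9 terms: H(X,Y) = 2.4930 bits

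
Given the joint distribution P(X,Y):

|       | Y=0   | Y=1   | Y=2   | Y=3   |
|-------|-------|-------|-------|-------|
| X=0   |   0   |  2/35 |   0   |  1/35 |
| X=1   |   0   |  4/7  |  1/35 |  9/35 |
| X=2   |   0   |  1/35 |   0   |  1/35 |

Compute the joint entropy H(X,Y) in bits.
1.7873 bits

H(X,Y) = -Σ_{x,y} P(x,y) log₂ P(x,y). Per-cell terms -P(x,y)·log₂P(x,y):
  X=0: 0.00000, 0.23596, 0.00000, 0.14655
  X=1: 0.00000, 0.46135, 0.14655, 0.50383
  X=2: 0.00000, 0.14655, 0.00000, 0.14655
  (cells with P = 0 contribute 0)
Sum of the 12 terms: H(X,Y) = 1.7873 bits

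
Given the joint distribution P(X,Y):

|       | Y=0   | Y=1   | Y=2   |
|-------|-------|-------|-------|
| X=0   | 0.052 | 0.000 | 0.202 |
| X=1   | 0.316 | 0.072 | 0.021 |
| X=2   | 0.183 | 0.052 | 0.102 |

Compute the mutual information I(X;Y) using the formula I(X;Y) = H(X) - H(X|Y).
0.3232 bits

I(X;Y) = H(X) - H(X|Y)

Marginal of X (row sums):
  P(X=0) = 0.052 + 0.000 + 0.202 = 0.254
  P(X=1) = 0.316 + 0.072 + 0.021 = 0.409
  P(X=2) = 0.183 + 0.052 + 0.102 = 0.337
H(X) = -[0.254·log₂(0.254) + 0.409·log₂(0.409) + 0.337·log₂(0.337)]
  = 0.5021833 + 0.5275393 + 0.5288135 = 1.558536 bits

Marginal of Y (column sums):
  P(Y=0) = 0.052 + 0.316 + 0.183 = 0.551
  P(Y=1) = 0.000 + 0.072 + 0.052 = 0.124
  P(Y=2) = 0.202 + 0.021 + 0.102 = 0.325
H(X|Y) = Σ_y P(y)·H(X|Y=y):
  Y=0: P(Y=0) = 0.551, P(X|Y=0) = (52/551, 316/551, 183/551) → H(X|Y=0) = 1.3095552
  Y=1: P(Y=1) = 0.124, P(X|Y=1) = (0, 18/31, 13/31) → H(X|Y=1) = 0.9811522
  Y=2: P(Y=2) = 0.325, P(X|Y=2) = (202/325, 21/325, 102/325) → H(X|Y=2) = 1.2064966
H(X|Y) = 0.551·1.3095552 + 0.124·0.9811522 + 0.325·1.2064966 = 1.235339 bits

I(X;Y) = H(X) - H(X|Y) = 1.558536 - 1.235339 = 0.3232 bits

Cross-check via I(X;Y) = H(X) + H(Y) - H(X,Y): computing H(Y) from the column sums and H(X,Y) from the 9 cells in the same way gives H(Y) = 1.374212 bits and H(X,Y) = 2.609551 bits, so
I(X;Y) = 1.558536 + 1.374212 - 2.609551 = 0.3232 bits ✓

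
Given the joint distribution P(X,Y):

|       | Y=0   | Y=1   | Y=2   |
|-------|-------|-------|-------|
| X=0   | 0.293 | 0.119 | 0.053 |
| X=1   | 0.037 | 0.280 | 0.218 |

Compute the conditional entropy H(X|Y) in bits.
0.7111 bits

H(X|Y) = H(X,Y) - H(Y)

H(X,Y) = -Σ_{x,y} P(x,y) log₂ P(x,y). Per-cell terms -P(x,y)·log₂P(x,y):
  X=0: 0.518911, 0.365445, 0.224607
  X=1: 0.175984, 0.514220, 0.479077
Sum of the 6 terms: H(X,Y) = 2.27824 bits

Marginal of Y (column sums):
  P(Y=0) = 0.293 + 0.037 = 0.330
  P(Y=1) = 0.119 + 0.280 = 0.399
  P(Y=2) = 0.053 + 0.218 = 0.271
H(Y) = -[0.330·log₂(0.330) + 0.399·log₂(0.399) + 0.271·log₂(0.271)]
  = 0.527822 + 0.528890 + 0.510465 = 1.56718 bits

H(X|Y) = H(X,Y) - H(Y) = 2.27824 - 1.56718 = 0.7111 bits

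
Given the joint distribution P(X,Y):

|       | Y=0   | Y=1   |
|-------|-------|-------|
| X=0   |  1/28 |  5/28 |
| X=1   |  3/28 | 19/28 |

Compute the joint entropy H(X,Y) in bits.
1.3404 bits

H(X,Y) = -Σ_{x,y} P(x,y) log₂ P(x,y). Per-cell terms -P(x,y)·log₂P(x,y):
  X=0: 0.1717, 0.4438
  X=1: 0.3453, 0.3796
Sum of the 4 terms: H(X,Y) = 1.3404 bits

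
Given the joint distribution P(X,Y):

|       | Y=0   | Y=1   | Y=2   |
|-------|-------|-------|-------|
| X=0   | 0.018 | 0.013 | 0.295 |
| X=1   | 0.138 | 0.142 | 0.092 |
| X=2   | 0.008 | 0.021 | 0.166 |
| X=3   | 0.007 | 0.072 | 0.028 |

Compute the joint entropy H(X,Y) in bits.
2.8869 bits

H(X,Y) = -Σ_{x,y} P(x,y) log₂ P(x,y). Per-cell terms -P(x,y)·log₂P(x,y):
  X=0: 0.10433, 0.08145, 0.51956
  X=1: 0.39430, 0.39988, 0.31668
  X=2: 0.05573, 0.11704, 0.43006
  X=3: 0.05011, 0.27330, 0.14444
Sum of the 12 terms: H(X,Y) = 2.8869 bits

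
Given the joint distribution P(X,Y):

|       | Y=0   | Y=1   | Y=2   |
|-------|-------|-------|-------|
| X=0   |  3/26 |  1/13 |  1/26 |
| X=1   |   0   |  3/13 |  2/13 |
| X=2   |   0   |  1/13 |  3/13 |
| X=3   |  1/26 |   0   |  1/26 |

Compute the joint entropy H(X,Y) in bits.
2.8630 bits

H(X,Y) = -Σ_{x,y} P(x,y) log₂ P(x,y). Per-cell terms -P(x,y)·log₂P(x,y):
  X=0: 0.3595, 0.2846, 0.1808
  X=1: 0.0000, 0.4882, 0.4155
  X=2: 0.0000, 0.2846, 0.4882
  X=3: 0.1808, 0.0000, 0.1808
  (cells with P = 0 contribute 0)
Sum of the 12 terms: H(X,Y) = 2.8630 bits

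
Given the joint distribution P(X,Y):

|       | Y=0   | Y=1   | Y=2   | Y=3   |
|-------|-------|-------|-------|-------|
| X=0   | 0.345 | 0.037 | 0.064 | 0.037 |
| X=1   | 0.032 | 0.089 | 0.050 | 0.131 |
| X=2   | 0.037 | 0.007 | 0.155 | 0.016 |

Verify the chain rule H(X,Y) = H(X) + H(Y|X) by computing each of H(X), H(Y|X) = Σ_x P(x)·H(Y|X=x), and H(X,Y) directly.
H(X) = 1.5056 bits, H(Y|X) = 1.4381 bits, H(X,Y) = 2.9437 bits

Marginal of X (row sums):
  P(X=0) = 0.345 + 0.037 + 0.064 + 0.037 = 0.483
  P(X=1) = 0.032 + 0.089 + 0.050 + 0.131 = 0.302
  P(X=2) = 0.037 + 0.007 + 0.155 + 0.016 = 0.215
H(X) = -[0.483·log₂(0.483) + 0.302·log₂(0.302) + 0.215·log₂(0.215)]
  = 0.5071 + 0.5217 + 0.4768 = 1.5056 bits

H(Y|X) = Σ_x P(x)·H(Y|X=x):
  X=0: P(X=0) = 0.483, P(Y|X=0) = (5/7, 37/483, 64/483, 37/483) → H(Y|X=0) = 1.3010
  X=1: P(X=1) = 0.302, P(Y|X=1) = (16/151, 89/302, 25/151, 131/302) → H(Y|X=1) = 1.8149
  X=2: P(X=2) = 0.215, P(Y|X=2) = (37/215, 7/215, 31/43, 16/215) → H(Y|X=2) = 1.2170
H(Y|X) = 0.483·1.3010 + 0.302·1.8149 + 0.215·1.2170 = 1.4381 bits

H(X,Y) = -Σ_{x,y} P(x,y) log₂ P(x,y). Per-cell terms -P(x,y)·log₂P(x,y):
  X=0: 0.5297, 0.1760, 0.2538, 0.1760
  X=1: 0.1589, 0.3106, 0.2161, 0.3841
  X=2: 0.1760, 0.0501, 0.4169, 0.0955
Sum of the 12 terms: H(X,Y) = 2.9437 bits

Chain rule check:
  H(X) + H(Y|X) = 1.5056 + 1.4381 = 2.9437 bits
  H(X,Y) = 2.9437 bits
✓ Chain rule verified.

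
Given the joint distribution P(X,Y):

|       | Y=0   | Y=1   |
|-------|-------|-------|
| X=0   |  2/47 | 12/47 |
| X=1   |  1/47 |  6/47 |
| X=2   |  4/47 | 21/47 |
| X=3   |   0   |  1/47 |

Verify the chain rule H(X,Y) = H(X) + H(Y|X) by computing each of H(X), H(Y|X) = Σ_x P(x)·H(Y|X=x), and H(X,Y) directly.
H(X) = 1.5322 bits, H(Y|X) = 0.6018 bits, H(X,Y) = 2.1340 bits

Marginal of X (row sums):
  P(X=0) = 2/47 + 12/47 = 14/47
  P(X=1) = 1/47 + 6/47 = 7/47
  P(X=2) = 4/47 + 21/47 = 25/47
  P(X=3) = 0 + 1/47 = 1/47
H(X) = -[(14/47)·log₂(14/47) + (7/47)·log₂(7/47) + (25/47)·log₂(25/47) + (1/47)·log₂(1/47)]
  = 0.52045 + 0.40916 + 0.48443 + 0.11818 = 1.5322 bits

H(Y|X) = Σ_x P(x)·H(Y|X=x):
  X=0: P(X=0) = 14/47, P(Y|X=0) = (1/7, 6/7) → H(Y|X=0) = 0.59167
  X=1: P(X=1) = 7/47, P(Y|X=1) = (1/7, 6/7) → H(Y|X=1) = 0.59167
  X=2: P(X=2) = 25/47, P(Y|X=2) = (4/25, 21/25) → H(Y|X=2) = 0.63431
  X=3: P(X=3) = 1/47, P(Y|X=3) = (0, 1) → H(Y|X=3) = 0.00000
H(Y|X) = (14/47)·0.59167 + (7/47)·0.59167 + (25/47)·0.63431 + (1/47)·0.00000 = 0.6018 bits

H(X,Y) = -Σ_{x,y} P(x,y) log₂ P(x,y). Per-cell terms -P(x,y)·log₂P(x,y):
  X=0: 0.19381, 0.50288
  X=1: 0.11818, 0.37910
  X=2: 0.30252, 0.51931
  X=3: 0.00000, 0.11818
  (cells with P = 0 contribute 0)
Sum of the 8 terms: H(X,Y) = 2.1340 bits

Chain rule check:
  H(X) + H(Y|X) = 1.5322 + 0.6018 = 2.1340 bits
  H(X,Y) = 2.1340 bits
✓ Chain rule verified.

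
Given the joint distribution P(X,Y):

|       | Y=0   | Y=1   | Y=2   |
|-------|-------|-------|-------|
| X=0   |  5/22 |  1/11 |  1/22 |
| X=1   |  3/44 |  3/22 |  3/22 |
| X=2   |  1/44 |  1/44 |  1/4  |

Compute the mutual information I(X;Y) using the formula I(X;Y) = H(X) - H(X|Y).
0.3292 bits

I(X;Y) = H(X) - H(X|Y)

Marginal of X (row sums):
  P(X=0) = 5/22 + 1/11 + 1/22 = 4/11
  P(X=1) = 3/44 + 3/22 + 3/22 = 15/44
  P(X=2) = 1/44 + 1/44 + 1/4 = 13/44
H(X) = -[(4/11)·log₂(4/11) + (15/44)·log₂(15/44) + (13/44)·log₂(13/44)]
  = 0.53070 + 0.52928 + 0.51970 = 1.57968 bits

Marginal of Y (column sums):
  P(Y=0) = 5/22 + 3/44 + 1/44 = 7/22
  P(Y=1) = 1/11 + 3/22 + 1/44 = 1/4
  P(Y=2) = 1/22 + 3/22 + 1/4 = 19/44
H(X|Y) = Σ_y P(y)·H(X|Y=y):
  Y=0: P(Y=0) = 7/22, P(X|Y=0) = (5/7, 3/14, 1/14) → H(X|Y=0) = 1.09491
  Y=1: P(Y=1) = 1/4, P(X|Y=1) = (4/11, 6/11, 1/11) → H(X|Y=1) = 1.32218
  Y=2: P(Y=2) = 19/44, P(X|Y=2) = (2/19, 6/19, 11/19) → H(X|Y=2) = 1.32353
H(X|Y) = (7/22)·1.09491 + (1/4)·1.32218 + (19/44)·1.32353 = 1.25045 bits

I(X;Y) = H(X) - H(X|Y) = 1.57968 - 1.25045 = 0.3292 bits

Cross-check via I(X;Y) = H(X) + H(Y) - H(X,Y): computing H(Y) from the column sums and H(X,Y) from the 9 cells in the same way gives H(Y) = 1.54881 bits and H(X,Y) = 2.79926 bits, so
I(X;Y) = 1.57968 + 1.54881 - 2.79926 = 0.3292 bits ✓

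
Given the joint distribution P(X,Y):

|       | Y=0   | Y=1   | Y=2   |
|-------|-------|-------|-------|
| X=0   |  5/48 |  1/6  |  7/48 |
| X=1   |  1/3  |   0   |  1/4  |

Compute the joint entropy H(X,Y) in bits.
2.2041 bits

H(X,Y) = -Σ_{x,y} P(x,y) log₂ P(x,y). Per-cell terms -P(x,y)·log₂P(x,y):
  X=0: 0.3399, 0.4308, 0.4051
  X=1: 0.5283, 0.0000, 0.5000
  (cells with P = 0 contribute 0)
Sum of the 6 terms: H(X,Y) = 2.2041 bits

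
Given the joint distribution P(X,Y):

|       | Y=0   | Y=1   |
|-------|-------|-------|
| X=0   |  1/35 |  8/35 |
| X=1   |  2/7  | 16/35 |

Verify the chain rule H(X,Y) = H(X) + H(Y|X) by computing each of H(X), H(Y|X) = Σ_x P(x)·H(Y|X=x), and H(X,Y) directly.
H(X) = 0.8224 bits, H(Y|X) = 0.8435 bits, H(X,Y) = 1.6659 bits

Marginal of X (row sums):
  P(X=0) = 1/35 + 8/35 = 9/35
  P(X=1) = 2/7 + 16/35 = 26/35
H(X) = -[(9/35)·log₂(9/35) + (26/35)·log₂(26/35)]
  = 0.5038 + 0.3186 = 0.8224 bits

H(Y|X) = Σ_x P(x)·H(Y|X=x):
  X=0: P(X=0) = 9/35, P(Y|X=0) = (1/9, 8/9) → H(Y|X=0) = 0.5033
  X=1: P(X=1) = 26/35, P(Y|X=1) = (5/13, 8/13) → H(Y|X=1) = 0.9612
H(Y|X) = (9/35)·0.5033 + (26/35)·0.9612 = 0.8435 bits

H(X,Y) = -Σ_{x,y} P(x,y) log₂ P(x,y). Per-cell terms -P(x,y)·log₂P(x,y):
  X=0: 0.1466, 0.4867
  X=1: 0.5164, 0.5162
Sum of the 4 terms: H(X,Y) = 1.6659 bits

Chain rule check:
  H(X) + H(Y|X) = 0.8224 + 0.8435 = 1.6659 bits
  H(X,Y) = 1.6659 bits
✓ Chain rule verified.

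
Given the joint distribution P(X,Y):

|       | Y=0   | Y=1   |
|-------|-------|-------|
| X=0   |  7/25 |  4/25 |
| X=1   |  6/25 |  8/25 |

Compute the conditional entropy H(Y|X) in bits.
0.9678 bits

H(Y|X) = H(X,Y) - H(X)

H(X,Y) = -Σ_{x,y} P(x,y) log₂ P(x,y). Per-cell terms -P(x,y)·log₂P(x,y):
  X=0: 0.51422, 0.42302
  X=1: 0.49413, 0.52603
Sum of the 4 terms: H(X,Y) = 1.9574 bits

Marginal of X (row sums):
  P(X=0) = 7/25 + 4/25 = 11/25
  P(X=1) = 6/25 + 8/25 = 14/25
H(X) = -[(11/25)·log₂(11/25) + (14/25)·log₂(14/25)]
  = 0.52115 + 0.46844 = 0.9896 bits

H(Y|X) = H(X,Y) - H(X) = 1.9574 - 0.9896 = 0.9678 bits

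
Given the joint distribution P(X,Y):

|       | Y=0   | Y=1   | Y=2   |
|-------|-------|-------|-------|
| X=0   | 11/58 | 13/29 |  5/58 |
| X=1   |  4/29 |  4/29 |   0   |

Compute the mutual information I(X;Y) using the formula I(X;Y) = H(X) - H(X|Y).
0.0667 bits

I(X;Y) = H(X) - H(X|Y)

Marginal of X (row sums):
  P(X=0) = 11/58 + 13/29 + 5/58 = 21/29
  P(X=1) = 4/29 + 4/29 + 0 = 8/29
H(X) = -[(21/29)·log₂(21/29) + (8/29)·log₂(8/29)]
  = 0.33720 + 0.51255 = 0.84975 bits

Marginal of Y (column sums):
  P(Y=0) = 11/58 + 4/29 = 19/58
  P(Y=1) = 13/29 + 4/29 = 17/29
  P(Y=2) = 5/58 + 0 = 5/58
H(X|Y) = Σ_y P(y)·H(X|Y=y):
  Y=0: P(Y=0) = 19/58, P(X|Y=0) = (11/19, 8/19) → H(X|Y=0) = 0.98194
  Y=1: P(Y=1) = 17/29, P(X|Y=1) = (13/17, 4/17) → H(X|Y=1) = 0.78713
  Y=2: P(Y=2) = 5/58, P(X|Y=2) = (1, 0) → H(X|Y=2) = 0.00000
H(X|Y) = (19/58)·0.98194 + (17/29)·0.78713 + (5/58)·0.00000 = 0.78309 bits

I(X;Y) = H(X) - H(X|Y) = 0.84975 - 0.78309 = 0.0667 bits

Cross-check via I(X;Y) = H(X) + H(Y) - H(X,Y): computing H(Y) from the column sums and H(X,Y) from the 6 cells in the same way gives H(Y) = 1.28395 bits and H(X,Y) = 2.06704 bits, so
I(X;Y) = 0.84975 + 1.28395 - 2.06704 = 0.0667 bits ✓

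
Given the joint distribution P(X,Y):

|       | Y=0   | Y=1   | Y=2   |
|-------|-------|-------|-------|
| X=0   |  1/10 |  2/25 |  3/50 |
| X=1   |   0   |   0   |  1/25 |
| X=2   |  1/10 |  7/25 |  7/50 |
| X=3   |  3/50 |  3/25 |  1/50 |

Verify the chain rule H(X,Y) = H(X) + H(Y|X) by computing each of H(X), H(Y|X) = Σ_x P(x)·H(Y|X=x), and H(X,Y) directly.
H(X) = 1.6349 bits, H(Y|X) = 1.3851 bits, H(X,Y) = 3.0200 bits

Marginal of X (row sums):
  P(X=0) = 1/10 + 2/25 + 3/50 = 6/25
  P(X=1) = 0 + 0 + 1/25 = 1/25
  P(X=2) = 1/10 + 7/25 + 7/50 = 13/25
  P(X=3) = 3/50 + 3/25 + 1/50 = 1/5
H(X) = -[(6/25)·log₂(6/25) + (1/25)·log₂(1/25) + (13/25)·log₂(13/25) + (1/5)·log₂(1/5)]
  = 0.494134 + 0.185754 + 0.490577 + 0.464386 = 1.6349 bits

H(Y|X) = Σ_x P(x)·H(Y|X=x):
  X=0: P(X=0) = 6/25, P(Y|X=0) = (5/12, 1/3, 1/4) → H(Y|X=0) = 1.554585
  X=1: P(X=1) = 1/25, P(Y|X=1) = (0, 0, 1) → H(Y|X=1) = 0.000000
  X=2: P(X=2) = 13/25, P(Y|X=2) = (5/26, 7/13, 7/26) → H(Y|X=2) = 1.447975
  X=3: P(X=3) = 1/5, P(Y|X=3) = (3/10, 3/5, 1/10) → H(Y|X=3) = 1.295462
H(Y|X) = (6/25)·1.554585 + (1/25)·0.000000 + (13/25)·1.447975 + (1/5)·1.295462 = 1.3851 bits

H(X,Y) = -Σ_{x,y} P(x,y) log₂ P(x,y). Per-cell terms -P(x,y)·log₂P(x,y):
  X=0: 0.332193, 0.291508, 0.243534
  X=1: 0.000000, 0.000000, 0.185754
  X=2: 0.332193, 0.514220, 0.397110
  X=3: 0.243534, 0.367067, 0.112877
  (cells with P = 0 contribute 0)
Sum of the 12 terms: H(X,Y) = 3.0200 bits

Chain rule check:
  H(X) + H(Y|X) = 1.6349 + 1.3851 = 3.0200 bits
  H(X,Y) = 3.0200 bits
✓ Chain rule verified.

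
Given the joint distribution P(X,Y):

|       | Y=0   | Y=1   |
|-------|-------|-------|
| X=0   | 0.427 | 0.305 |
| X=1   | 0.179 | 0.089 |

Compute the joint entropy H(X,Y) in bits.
1.8016 bits

H(X,Y) = -Σ_{x,y} P(x,y) log₂ P(x,y). Per-cell terms -P(x,y)·log₂P(x,y):
  X=0: 0.5242, 0.5225
  X=1: 0.4443, 0.3106
Sum of the 4 terms: H(X,Y) = 1.8016 bits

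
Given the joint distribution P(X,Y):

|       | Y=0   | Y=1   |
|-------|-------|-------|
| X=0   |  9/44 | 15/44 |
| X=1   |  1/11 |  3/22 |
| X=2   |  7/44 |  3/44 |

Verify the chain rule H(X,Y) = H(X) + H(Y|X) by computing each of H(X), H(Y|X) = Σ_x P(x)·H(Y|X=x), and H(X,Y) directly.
H(X) = 1.4486 bits, H(Y|X) = 0.9416 bits, H(X,Y) = 2.3901 bits

Marginal of X (row sums):
  P(X=0) = 9/44 + 15/44 = 6/11
  P(X=1) = 1/11 + 3/22 = 5/22
  P(X=2) = 7/44 + 3/44 = 5/22
H(X) = -[(6/11)·log₂(6/11) + (5/22)·log₂(5/22) + (5/22)·log₂(5/22)]
  = 0.47698 + 0.48580 + 0.48580 = 1.4486 bits

H(Y|X) = Σ_x P(x)·H(Y|X=x):
  X=0: P(X=0) = 6/11, P(Y|X=0) = (3/8, 5/8) → H(Y|X=0) = 0.95443
  X=1: P(X=1) = 5/22, P(Y|X=1) = (2/5, 3/5) → H(Y|X=1) = 0.97095
  X=2: P(X=2) = 5/22, P(Y|X=2) = (7/10, 3/10) → H(Y|X=2) = 0.88129
H(Y|X) = (6/11)·0.95443 + (5/22)·0.97095 + (5/22)·0.88129 = 0.9416 bits

H(X,Y) = -Σ_{x,y} P(x,y) log₂ P(x,y). Per-cell terms -P(x,y)·log₂P(x,y):
  X=0: 0.46831, 0.52928
  X=1: 0.31449, 0.39197
  X=2: 0.42192, 0.26417
Sum of the 6 terms: H(X,Y) = 2.3901 bits

Chain rule check:
  H(X) + H(Y|X) = 1.4486 + 0.9416 = 2.3902 bits
  H(X,Y) = 2.3901 bits
✓ Chain rule verified (Δ = 0.0001 is 4-dp rounding noise: each of the three values was rounded independently).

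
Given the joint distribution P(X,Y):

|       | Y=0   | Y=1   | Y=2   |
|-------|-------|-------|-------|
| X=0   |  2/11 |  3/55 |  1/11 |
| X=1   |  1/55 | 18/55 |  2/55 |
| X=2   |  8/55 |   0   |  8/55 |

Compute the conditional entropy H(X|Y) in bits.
1.0347 bits

H(X|Y) = H(X,Y) - H(Y)

H(X,Y) = -Σ_{x,y} P(x,y) log₂ P(x,y). Per-cell terms -P(x,y)·log₂P(x,y):
  X=0: 0.44717, 0.22889, 0.31449
  X=1: 0.10512, 0.52738, 0.17387
  X=2: 0.40456, 0.00000, 0.40456
  (cells with P = 0 contribute 0)
Sum of the 9 terms: H(X,Y) = 2.6060 bits

Marginal of Y (column sums):
  P(Y=0) = 2/11 + 1/55 + 8/55 = 19/55
  P(Y=1) = 3/55 + 18/55 + 0 = 21/55
  P(Y=2) = 1/11 + 2/55 + 8/55 = 3/11
H(Y) = -[(19/55)·log₂(19/55) + (21/55)·log₂(21/55) + (3/11)·log₂(3/11)]
  = 0.52973 + 0.53036 + 0.51122 = 1.5713 bits

H(X|Y) = H(X,Y) - H(Y) = 2.6060 - 1.5713 = 1.0347 bits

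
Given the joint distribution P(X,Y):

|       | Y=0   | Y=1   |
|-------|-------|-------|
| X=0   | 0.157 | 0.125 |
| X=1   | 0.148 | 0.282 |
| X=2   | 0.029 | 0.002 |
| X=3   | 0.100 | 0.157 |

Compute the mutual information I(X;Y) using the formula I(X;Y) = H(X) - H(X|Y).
0.0501 bits

I(X;Y) = H(X) - H(X|Y)

Marginal of X (row sums):
  P(X=0) = 0.157 + 0.125 = 0.282
  P(X=1) = 0.148 + 0.282 = 0.430
  P(X=2) = 0.029 + 0.002 = 0.031
  P(X=3) = 0.100 + 0.157 = 0.257
H(X) = -[0.282·log₂(0.282) + 0.430·log₂(0.430) + 0.031·log₂(0.031) + 0.257·log₂(0.257)]
  = 0.51500 + 0.52356 + 0.15536 + 0.50376 = 1.69768 bits

Marginal of Y (column sums):
  P(Y=0) = 0.157 + 0.148 + 0.029 + 0.100 = 0.434
  P(Y=1) = 0.125 + 0.282 + 0.002 + 0.157 = 0.566
H(X|Y) = Σ_y P(y)·H(X|Y=y):
  Y=0: P(Y=0) = 0.434, P(X|Y=0) = (157/434, 74/217, 29/434, 50/217) → H(X|Y=0) = 1.80874
  Y=1: P(Y=1) = 0.566, P(X|Y=1) = (125/566, 141/283, 1/283, 157/566) → H(X|Y=1) = 1.52393
H(X|Y) = 0.434·1.80874 + 0.566·1.52393 = 1.64754 bits

I(X;Y) = H(X) - H(X|Y) = 1.69768 - 1.64754 = 0.0501 bits

Cross-check via I(X;Y) = H(X) + H(Y) - H(X,Y): computing H(Y) from the column sums and H(X,Y) from the 8 cells in the same way gives H(Y) = 0.98739 bits and H(X,Y) = 2.63493 bits, so
I(X;Y) = 1.69768 + 0.98739 - 2.63493 = 0.0501 bits ✓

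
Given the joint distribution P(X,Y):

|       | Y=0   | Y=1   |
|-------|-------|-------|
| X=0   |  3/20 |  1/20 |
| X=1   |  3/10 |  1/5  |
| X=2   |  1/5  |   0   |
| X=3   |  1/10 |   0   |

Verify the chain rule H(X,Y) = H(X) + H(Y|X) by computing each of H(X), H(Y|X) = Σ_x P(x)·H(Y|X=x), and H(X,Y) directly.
H(X) = 1.7610 bits, H(Y|X) = 0.6477 bits, H(X,Y) = 2.4087 bits

Marginal of X (row sums):
  P(X=0) = 3/20 + 1/20 = 1/5
  P(X=1) = 3/10 + 1/5 = 1/2
  P(X=2) = 1/5 + 0 = 1/5
  P(X=3) = 1/10 + 0 = 1/10
H(X) = -[(1/5)·log₂(1/5) + (1/2)·log₂(1/2) + (1/5)·log₂(1/5) + (1/10)·log₂(1/10)]
  = 0.46439 + 0.50000 + 0.46439 + 0.33219 = 1.7610 bits

H(Y|X) = Σ_x P(x)·H(Y|X=x):
  X=0: P(X=0) = 1/5, P(Y|X=0) = (3/4, 1/4) → H(Y|X=0) = 0.81128
  X=1: P(X=1) = 1/2, P(Y|X=1) = (3/5, 2/5) → H(Y|X=1) = 0.97095
  X=2: P(X=2) = 1/5, P(Y|X=2) = (1, 0) → H(Y|X=2) = 0.00000
  X=3: P(X=3) = 1/10, P(Y|X=3) = (1, 0) → H(Y|X=3) = 0.00000
H(Y|X) = (1/5)·0.81128 + (1/2)·0.97095 + (1/5)·0.00000 + (1/10)·0.00000 = 0.6477 bits

H(X,Y) = -Σ_{x,y} P(x,y) log₂ P(x,y). Per-cell terms -P(x,y)·log₂P(x,y):
  X=0: 0.41054, 0.21610
  X=1: 0.52109, 0.46439
  X=2: 0.46439, 0.00000
  X=3: 0.33219, 0.00000
  (cells with P = 0 contribute 0)
Sum of the 8 terms: H(X,Y) = 2.4087 bits

Chain rule check:
  H(X) + H(Y|X) = 1.7610 + 0.6477 = 2.4087 bits
  H(X,Y) = 2.4087 bits
✓ Chain rule verified.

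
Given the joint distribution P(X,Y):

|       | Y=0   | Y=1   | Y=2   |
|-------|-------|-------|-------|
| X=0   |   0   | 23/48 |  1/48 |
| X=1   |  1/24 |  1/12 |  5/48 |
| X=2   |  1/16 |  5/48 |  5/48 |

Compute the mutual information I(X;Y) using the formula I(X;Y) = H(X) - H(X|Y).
0.3300 bits

I(X;Y) = H(X) - H(X|Y)

Marginal of X (row sums):
  P(X=0) = 0 + 23/48 + 1/48 = 1/2
  P(X=1) = 1/24 + 1/12 + 5/48 = 11/48
  P(X=2) = 1/16 + 5/48 + 5/48 = 13/48
H(X) = -[(1/2)·log₂(1/2) + (11/48)·log₂(11/48) + (13/48)·log₂(13/48)]
  = 0.50000 + 0.48710 + 0.51039 = 1.49749 bits

Marginal of Y (column sums):
  P(Y=0) = 0 + 1/24 + 1/16 = 5/48
  P(Y=1) = 23/48 + 1/12 + 5/48 = 2/3
  P(Y=2) = 1/48 + 5/48 + 5/48 = 11/48
H(X|Y) = Σ_y P(y)·H(X|Y=y):
  Y=0: P(Y=0) = 5/48, P(X|Y=0) = (0, 2/5, 3/5) → H(X|Y=0) = 0.97095
  Y=1: P(Y=1) = 2/3, P(X|Y=1) = (23/32, 1/8, 5/32) → H(X|Y=1) = 1.13589
  Y=2: P(Y=2) = 11/48, P(X|Y=2) = (1/11, 5/11, 5/11) → H(X|Y=2) = 1.34859
H(X|Y) = (5/48)·0.97095 + (2/3)·1.13589 + (11/48)·1.34859 = 1.16745 bits

I(X;Y) = H(X) - H(X|Y) = 1.49749 - 1.16745 = 0.3300 bits

Cross-check via I(X;Y) = H(X) + H(Y) - H(X,Y): computing H(Y) from the column sums and H(X,Y) from the 9 cells in the same way gives H(Y) = 1.21698 bits and H(X,Y) = 2.38443 bits, so
I(X;Y) = 1.49749 + 1.21698 - 2.38443 = 0.3300 bits ✓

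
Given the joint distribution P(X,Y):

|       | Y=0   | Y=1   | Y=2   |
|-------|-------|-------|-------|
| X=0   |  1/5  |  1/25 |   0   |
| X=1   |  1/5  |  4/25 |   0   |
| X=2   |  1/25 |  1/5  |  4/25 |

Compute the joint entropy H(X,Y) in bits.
2.6107 bits

H(X,Y) = -Σ_{x,y} P(x,y) log₂ P(x,y). Per-cell terms -P(x,y)·log₂P(x,y):
  X=0: 0.46439, 0.18575, 0.00000
  X=1: 0.46439, 0.42302, 0.00000
  X=2: 0.18575, 0.46439, 0.42302
  (cells with P = 0 contribute 0)
Sum of the 9 terms: H(X,Y) = 2.6107 bits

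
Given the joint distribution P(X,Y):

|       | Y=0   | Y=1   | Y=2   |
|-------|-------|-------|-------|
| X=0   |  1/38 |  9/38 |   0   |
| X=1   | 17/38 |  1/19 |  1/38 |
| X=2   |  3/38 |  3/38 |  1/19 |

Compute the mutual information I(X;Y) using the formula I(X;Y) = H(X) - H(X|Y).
0.4472 bits

I(X;Y) = H(X) - H(X|Y)

Marginal of X (row sums):
  P(X=0) = 1/38 + 9/38 + 0 = 5/19
  P(X=1) = 17/38 + 1/19 + 1/38 = 10/19
  P(X=2) = 3/38 + 3/38 + 1/19 = 4/19
H(X) = -[(5/19)·log₂(5/19) + (10/19)·log₂(10/19) + (4/19)·log₂(4/19)]
  = 0.50684 + 0.48737 + 0.47325 = 1.46746 bits

Marginal of Y (column sums):
  P(Y=0) = 1/38 + 17/38 + 3/38 = 21/38
  P(Y=1) = 9/38 + 1/19 + 3/38 = 7/19
  P(Y=2) = 0 + 1/38 + 1/19 = 3/38
H(X|Y) = Σ_y P(y)·H(X|Y=y):
  Y=0: P(Y=0) = 21/38, P(X|Y=0) = (1/21, 17/21, 1/7) → H(X|Y=0) = 0.85700
  Y=1: P(Y=1) = 7/19, P(X|Y=1) = (9/14, 1/7, 3/14) → H(X|Y=1) = 1.28705
  Y=2: P(Y=2) = 3/38, P(X|Y=2) = (0, 1/3, 2/3) → H(X|Y=2) = 0.91830
H(X|Y) = (21/38)·0.85700 + (7/19)·1.28705 + (3/38)·0.91830 = 1.02028 bits

I(X;Y) = H(X) - H(X|Y) = 1.46746 - 1.02028 = 0.4472 bits

Cross-check via I(X;Y) = H(X) + H(Y) - H(X,Y): computing H(Y) from the column sums and H(X,Y) from the 9 cells in the same way gives H(Y) = 1.29276 bits and H(X,Y) = 2.31303 bits, so
I(X;Y) = 1.46746 + 1.29276 - 2.31303 = 0.4472 bits ✓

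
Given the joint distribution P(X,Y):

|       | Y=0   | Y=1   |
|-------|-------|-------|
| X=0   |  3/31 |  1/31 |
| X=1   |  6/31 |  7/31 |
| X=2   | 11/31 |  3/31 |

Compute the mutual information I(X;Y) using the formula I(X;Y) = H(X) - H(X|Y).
0.0775 bits

I(X;Y) = H(X) - H(X|Y)

Marginal of X (row sums):
  P(X=0) = 3/31 + 1/31 = 4/31
  P(X=1) = 6/31 + 7/31 = 13/31
  P(X=2) = 11/31 + 3/31 = 14/31
H(X) = -[(4/31)·log₂(4/31) + (13/31)·log₂(13/31) + (14/31)·log₂(14/31)]
  = 0.381187 + 0.525769 + 0.517928 = 1.424884 bits

Marginal of Y (column sums):
  P(Y=0) = 3/31 + 6/31 + 11/31 = 20/31
  P(Y=1) = 1/31 + 7/31 + 3/31 = 11/31
H(X|Y) = Σ_y P(y)·H(X|Y=y):
  Y=0: P(Y=0) = 20/31, P(X|Y=0) = (3/20, 3/10, 11/20) → H(X|Y=0) = 1.406008
  Y=1: P(Y=1) = 11/31, P(X|Y=1) = (1/11, 7/11, 3/11) → H(X|Y=1) = 1.240671
H(X|Y) = (20/31)·1.406008 + (11/31)·1.240671 = 1.347340 bits

I(X;Y) = H(X) - H(X|Y) = 1.424884 - 1.347340 = 0.0775 bits

Cross-check via I(X;Y) = H(X) + H(Y) - H(X,Y): computing H(Y) from the column sums and H(X,Y) from the 6 cells in the same way gives H(Y) = 0.938315 bits and H(X,Y) = 2.285655 bits, so
I(X;Y) = 1.424884 + 0.938315 - 2.285655 = 0.0775 bits ✓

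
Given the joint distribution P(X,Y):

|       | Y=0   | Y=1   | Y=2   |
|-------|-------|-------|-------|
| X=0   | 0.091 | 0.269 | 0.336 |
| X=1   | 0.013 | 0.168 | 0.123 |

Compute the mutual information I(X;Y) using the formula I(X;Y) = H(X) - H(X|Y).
0.0247 bits

I(X;Y) = H(X) - H(X|Y)

Marginal of X (row sums):
  P(X=0) = 0.091 + 0.269 + 0.336 = 0.696
  P(X=1) = 0.013 + 0.168 + 0.123 = 0.304
H(X) = -[0.696·log₂(0.696) + 0.304·log₂(0.304)]
  = 0.3639 + 0.5222 = 0.8861 bits

Marginal of Y (column sums):
  P(Y=0) = 0.091 + 0.013 = 0.104
  P(Y=1) = 0.269 + 0.168 = 0.437
  P(Y=2) = 0.336 + 0.123 = 0.459
H(X|Y) = Σ_y P(y)·H(X|Y=y):
  Y=0: P(Y=0) = 0.104, P(X|Y=0) = (7/8, 1/8) → H(X|Y=0) = 0.5436
  Y=1: P(Y=1) = 0.437, P(X|Y=1) = (269/437, 168/437) → H(X|Y=1) = 0.9611
  Y=2: P(Y=2) = 0.459, P(X|Y=2) = (112/153, 41/153) → H(X|Y=2) = 0.8385
H(X|Y) = 0.104·0.5436 + 0.437·0.9611 + 0.459·0.8385 = 0.8614 bits

I(X;Y) = H(X) - H(X|Y) = 0.8861 - 0.8614 = 0.0247 bits

Cross-check via I(X;Y) = H(X) + H(Y) - H(X,Y): computing H(Y) from the column sums and H(X,Y) from the 6 cells in the same way gives H(Y) = 1.3772 bits and H(X,Y) = 2.2386 bits, so
I(X;Y) = 0.8861 + 1.3772 - 2.2386 = 0.0247 bits ✓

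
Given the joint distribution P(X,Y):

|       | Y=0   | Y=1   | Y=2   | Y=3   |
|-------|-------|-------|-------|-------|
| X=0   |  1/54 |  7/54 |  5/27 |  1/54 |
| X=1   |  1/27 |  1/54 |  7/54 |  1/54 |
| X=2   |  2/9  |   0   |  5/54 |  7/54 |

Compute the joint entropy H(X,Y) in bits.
2.9993 bits

H(X,Y) = -Σ_{x,y} P(x,y) log₂ P(x,y). Per-cell terms -P(x,y)·log₂P(x,y):
  X=0: 0.10657, 0.38209, 0.45055, 0.10657
  X=1: 0.17611, 0.10657, 0.38209, 0.10657
  X=2: 0.48221, 0.00000, 0.31787, 0.38209
  (cells with P = 0 contribute 0)
Sum of the 12 terms: H(X,Y) = 2.9993 bits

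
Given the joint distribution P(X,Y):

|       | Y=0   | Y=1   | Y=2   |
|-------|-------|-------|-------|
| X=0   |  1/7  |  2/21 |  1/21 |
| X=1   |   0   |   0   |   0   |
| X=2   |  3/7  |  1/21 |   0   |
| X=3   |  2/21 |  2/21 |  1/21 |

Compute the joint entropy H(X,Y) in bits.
2.5216 bits

H(X,Y) = -Σ_{x,y} P(x,y) log₂ P(x,y). Per-cell terms -P(x,y)·log₂P(x,y):
  X=0: 0.401051, 0.323078, 0.209158
  X=1: 0.000000, 0.000000, 0.000000
  X=2: 0.523882, 0.209158, 0.000000
  X=3: 0.323078, 0.323078, 0.209158
  (cells with P = 0 contribute 0)
Sum of the 12 terms: H(X,Y) = 2.5216 bits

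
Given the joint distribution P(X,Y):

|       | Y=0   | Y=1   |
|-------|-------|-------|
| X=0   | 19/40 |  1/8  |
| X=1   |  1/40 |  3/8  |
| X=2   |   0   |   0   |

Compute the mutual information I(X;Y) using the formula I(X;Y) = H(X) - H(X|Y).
0.4221 bits

I(X;Y) = H(X) - H(X|Y)

Marginal of X (row sums):
  P(X=0) = 19/40 + 1/8 = 3/5
  P(X=1) = 1/40 + 3/8 = 2/5
  P(X=2) = 0 + 0 = 0
H(X) = -[(3/5)·log₂(3/5) + (2/5)·log₂(2/5)]   (outcomes with P = 0 contribute 0)
  = 0.44218 + 0.52877 = 0.97095 bits

Marginal of Y (column sums):
  P(Y=0) = 19/40 + 1/40 + 0 = 1/2
  P(Y=1) = 1/8 + 3/8 + 0 = 1/2
H(X|Y) = Σ_y P(y)·H(X|Y=y):
  Y=0: P(Y=0) = 1/2, P(X|Y=0) = (19/20, 1/20, 0) → H(X|Y=0) = 0.28640
  Y=1: P(Y=1) = 1/2, P(X|Y=1) = (1/4, 3/4, 0) → H(X|Y=1) = 0.81128
H(X|Y) = (1/2)·0.28640 + (1/2)·0.81128 = 0.54884 bits

I(X;Y) = H(X) - H(X|Y) = 0.97095 - 0.54884 = 0.4221 bits

Cross-check via I(X;Y) = H(X) + H(Y) - H(X,Y): computing H(Y) from the column sums and H(X,Y) from the 6 cells in the same way gives H(Y) = 1.00000 bits and H(X,Y) = 1.54884 bits, so
I(X;Y) = 0.97095 + 1.00000 - 1.54884 = 0.4221 bits ✓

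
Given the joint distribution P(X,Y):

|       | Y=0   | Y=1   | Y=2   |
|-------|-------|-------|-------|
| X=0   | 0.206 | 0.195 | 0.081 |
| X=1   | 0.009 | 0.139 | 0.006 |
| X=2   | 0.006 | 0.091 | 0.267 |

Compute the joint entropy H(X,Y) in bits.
2.5919 bits

H(X,Y) = -Σ_{x,y} P(x,y) log₂ P(x,y). Per-cell terms -P(x,y)·log₂P(x,y):
  X=0: 0.46953, 0.45990, 0.29370
  X=1: 0.06116, 0.39571, 0.04428
  X=2: 0.04428, 0.31468, 0.50866
Sum of the 9 terms: H(X,Y) = 2.5919 bits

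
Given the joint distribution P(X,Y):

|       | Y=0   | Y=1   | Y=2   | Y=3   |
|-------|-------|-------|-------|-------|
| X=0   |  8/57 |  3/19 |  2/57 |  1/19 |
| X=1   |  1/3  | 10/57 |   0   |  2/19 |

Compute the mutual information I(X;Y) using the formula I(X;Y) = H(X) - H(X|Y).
0.0692 bits

I(X;Y) = H(X) - H(X|Y)

Marginal of X (row sums):
  P(X=0) = 8/57 + 3/19 + 2/57 + 1/19 = 22/57
  P(X=1) = 1/3 + 10/57 + 0 + 2/19 = 35/57
H(X) = -[(22/57)·log₂(22/57) + (35/57)·log₂(35/57)]
  = 0.5301 + 0.4320 = 0.9621 bits

Marginal of Y (column sums):
  P(Y=0) = 8/57 + 1/3 = 9/19
  P(Y=1) = 3/19 + 10/57 = 1/3
  P(Y=2) = 2/57 + 0 = 2/57
  P(Y=3) = 1/19 + 2/19 = 3/19
H(X|Y) = Σ_y P(y)·H(X|Y=y):
  Y=0: P(Y=0) = 9/19, P(X|Y=0) = (8/27, 19/27) → H(X|Y=0) = 0.8767
  Y=1: P(Y=1) = 1/3, P(X|Y=1) = (9/19, 10/19) → H(X|Y=1) = 0.9980
  Y=2: P(Y=2) = 2/57, P(X|Y=2) = (1, 0) → H(X|Y=2) = 0.0000
  Y=3: P(Y=3) = 3/19, P(X|Y=3) = (1/3, 2/3) → H(X|Y=3) = 0.9183
H(X|Y) = (9/19)·0.8767 + (1/3)·0.9980 + (2/57)·0.0000 + (3/19)·0.9183 = 0.8929 bits

I(X;Y) = H(X) - H(X|Y) = 0.9621 - 0.8929 = 0.0692 bits

Cross-check via I(X;Y) = H(X) + H(Y) - H(X,Y): computing H(Y) from the column sums and H(X,Y) from the 8 cells in the same way gives H(Y) = 1.6290 bits and H(X,Y) = 2.5219 bits, so
I(X;Y) = 0.9621 + 1.6290 - 2.5219 = 0.0692 bits ✓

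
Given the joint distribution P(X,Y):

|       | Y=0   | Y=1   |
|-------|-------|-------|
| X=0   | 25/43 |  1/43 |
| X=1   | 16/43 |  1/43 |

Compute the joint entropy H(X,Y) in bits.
1.2380 bits

H(X,Y) = -Σ_{x,y} P(x,y) log₂ P(x,y). Per-cell terms -P(x,y)·log₂P(x,y):
  X=0: 0.4549, 0.1262
  X=1: 0.5307, 0.1262
Sum of the 4 terms: H(X,Y) = 1.2380 bits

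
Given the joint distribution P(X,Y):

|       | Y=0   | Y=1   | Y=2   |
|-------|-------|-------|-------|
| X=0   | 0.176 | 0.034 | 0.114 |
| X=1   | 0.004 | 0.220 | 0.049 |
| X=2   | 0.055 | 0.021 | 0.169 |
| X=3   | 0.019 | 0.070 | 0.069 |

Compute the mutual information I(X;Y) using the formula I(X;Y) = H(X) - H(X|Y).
0.4026 bits

I(X;Y) = H(X) - H(X|Y)

Marginal of X (row sums):
  P(X=0) = 0.176 + 0.034 + 0.114 = 0.324
  P(X=1) = 0.004 + 0.220 + 0.049 = 0.273
  P(X=2) = 0.055 + 0.021 + 0.169 = 0.245
  P(X=3) = 0.019 + 0.070 + 0.069 = 0.158
H(X) = -[0.324·log₂(0.324) + 0.273·log₂(0.273) + 0.245·log₂(0.245) + 0.158·log₂(0.158)]
  = 0.52680 + 0.51134 + 0.49714 + 0.42060 = 1.95588 bits

Marginal of Y (column sums):
  P(Y=0) = 0.176 + 0.004 + 0.055 + 0.019 = 0.254
  P(Y=1) = 0.034 + 0.220 + 0.021 + 0.070 = 0.345
  P(Y=2) = 0.114 + 0.049 + 0.169 + 0.069 = 0.401
H(X|Y) = Σ_y P(y)·H(X|Y=y):
  Y=0: P(Y=0) = 0.254, P(X|Y=0) = (88/127, 2/127, 55/254, 19/254) → H(X|Y=0) = 1.21882
  Y=1: P(Y=1) = 0.345, P(X|Y=1) = (34/345, 44/69, 7/115, 14/69) → H(X|Y=1) = 1.45607
  Y=2: P(Y=2) = 0.401, P(X|Y=2) = (114/401, 49/401, 169/401, 69/401) → H(X|Y=2) = 1.84869
H(X|Y) = 0.254·1.21882 + 0.345·1.45607 + 0.401·1.84869 = 1.55325 bits

I(X;Y) = H(X) - H(X|Y) = 1.95588 - 1.55325 = 0.4026 bits

Cross-check via I(X;Y) = H(X) + H(Y) - H(X,Y): computing H(Y) from the column sums and H(X,Y) from the 12 cells in the same way gives H(Y) = 1.56052 bits and H(X,Y) = 3.11377 bits, so
I(X;Y) = 1.95588 + 1.56052 - 3.11377 = 0.4026 bits ✓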